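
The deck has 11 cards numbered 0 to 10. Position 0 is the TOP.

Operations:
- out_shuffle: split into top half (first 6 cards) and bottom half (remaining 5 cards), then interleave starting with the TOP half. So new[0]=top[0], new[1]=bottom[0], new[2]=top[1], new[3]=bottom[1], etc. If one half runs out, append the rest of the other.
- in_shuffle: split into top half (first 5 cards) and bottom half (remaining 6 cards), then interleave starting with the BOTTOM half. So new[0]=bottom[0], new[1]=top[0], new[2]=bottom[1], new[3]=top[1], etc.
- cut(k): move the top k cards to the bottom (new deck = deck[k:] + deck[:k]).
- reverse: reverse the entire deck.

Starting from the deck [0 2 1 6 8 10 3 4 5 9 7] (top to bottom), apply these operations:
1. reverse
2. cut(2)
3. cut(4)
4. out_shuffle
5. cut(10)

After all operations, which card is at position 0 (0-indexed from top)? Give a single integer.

After op 1 (reverse): [7 9 5 4 3 10 8 6 1 2 0]
After op 2 (cut(2)): [5 4 3 10 8 6 1 2 0 7 9]
After op 3 (cut(4)): [8 6 1 2 0 7 9 5 4 3 10]
After op 4 (out_shuffle): [8 9 6 5 1 4 2 3 0 10 7]
After op 5 (cut(10)): [7 8 9 6 5 1 4 2 3 0 10]
Position 0: card 7.

Answer: 7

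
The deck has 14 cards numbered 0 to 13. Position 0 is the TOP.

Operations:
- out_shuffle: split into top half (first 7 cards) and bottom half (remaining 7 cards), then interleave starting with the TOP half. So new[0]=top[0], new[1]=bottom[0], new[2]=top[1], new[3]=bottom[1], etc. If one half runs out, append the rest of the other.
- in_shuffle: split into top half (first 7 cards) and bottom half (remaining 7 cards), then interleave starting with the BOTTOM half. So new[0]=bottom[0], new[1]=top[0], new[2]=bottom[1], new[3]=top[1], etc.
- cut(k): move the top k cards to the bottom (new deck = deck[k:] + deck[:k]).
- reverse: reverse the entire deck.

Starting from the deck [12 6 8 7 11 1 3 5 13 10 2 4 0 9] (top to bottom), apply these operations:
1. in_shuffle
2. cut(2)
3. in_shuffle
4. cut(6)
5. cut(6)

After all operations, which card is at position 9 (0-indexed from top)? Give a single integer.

After op 1 (in_shuffle): [5 12 13 6 10 8 2 7 4 11 0 1 9 3]
After op 2 (cut(2)): [13 6 10 8 2 7 4 11 0 1 9 3 5 12]
After op 3 (in_shuffle): [11 13 0 6 1 10 9 8 3 2 5 7 12 4]
After op 4 (cut(6)): [9 8 3 2 5 7 12 4 11 13 0 6 1 10]
After op 5 (cut(6)): [12 4 11 13 0 6 1 10 9 8 3 2 5 7]
Position 9: card 8.

Answer: 8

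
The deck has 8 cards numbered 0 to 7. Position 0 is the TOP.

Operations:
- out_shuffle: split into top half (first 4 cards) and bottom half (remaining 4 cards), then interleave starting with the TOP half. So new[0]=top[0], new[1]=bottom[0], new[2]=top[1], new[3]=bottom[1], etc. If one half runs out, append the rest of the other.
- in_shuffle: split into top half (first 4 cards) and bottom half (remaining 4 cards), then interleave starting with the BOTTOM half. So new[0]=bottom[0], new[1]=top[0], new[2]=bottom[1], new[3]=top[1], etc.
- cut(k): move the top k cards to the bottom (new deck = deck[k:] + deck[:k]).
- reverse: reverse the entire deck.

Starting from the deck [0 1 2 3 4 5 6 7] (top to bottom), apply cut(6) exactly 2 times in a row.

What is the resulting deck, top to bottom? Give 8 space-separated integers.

After op 1 (cut(6)): [6 7 0 1 2 3 4 5]
After op 2 (cut(6)): [4 5 6 7 0 1 2 3]

Answer: 4 5 6 7 0 1 2 3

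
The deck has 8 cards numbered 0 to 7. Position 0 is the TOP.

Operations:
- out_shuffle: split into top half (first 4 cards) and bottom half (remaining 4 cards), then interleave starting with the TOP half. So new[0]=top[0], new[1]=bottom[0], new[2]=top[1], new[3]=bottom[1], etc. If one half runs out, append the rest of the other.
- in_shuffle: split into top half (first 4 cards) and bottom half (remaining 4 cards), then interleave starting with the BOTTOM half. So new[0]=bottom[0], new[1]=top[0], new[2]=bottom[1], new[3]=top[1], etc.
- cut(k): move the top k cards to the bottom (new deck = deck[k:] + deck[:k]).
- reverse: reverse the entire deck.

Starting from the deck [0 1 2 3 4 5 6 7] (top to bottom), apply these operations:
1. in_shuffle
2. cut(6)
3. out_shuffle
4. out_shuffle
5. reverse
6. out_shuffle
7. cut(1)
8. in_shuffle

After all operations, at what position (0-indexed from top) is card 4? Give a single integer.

Answer: 0

Derivation:
After op 1 (in_shuffle): [4 0 5 1 6 2 7 3]
After op 2 (cut(6)): [7 3 4 0 5 1 6 2]
After op 3 (out_shuffle): [7 5 3 1 4 6 0 2]
After op 4 (out_shuffle): [7 4 5 6 3 0 1 2]
After op 5 (reverse): [2 1 0 3 6 5 4 7]
After op 6 (out_shuffle): [2 6 1 5 0 4 3 7]
After op 7 (cut(1)): [6 1 5 0 4 3 7 2]
After op 8 (in_shuffle): [4 6 3 1 7 5 2 0]
Card 4 is at position 0.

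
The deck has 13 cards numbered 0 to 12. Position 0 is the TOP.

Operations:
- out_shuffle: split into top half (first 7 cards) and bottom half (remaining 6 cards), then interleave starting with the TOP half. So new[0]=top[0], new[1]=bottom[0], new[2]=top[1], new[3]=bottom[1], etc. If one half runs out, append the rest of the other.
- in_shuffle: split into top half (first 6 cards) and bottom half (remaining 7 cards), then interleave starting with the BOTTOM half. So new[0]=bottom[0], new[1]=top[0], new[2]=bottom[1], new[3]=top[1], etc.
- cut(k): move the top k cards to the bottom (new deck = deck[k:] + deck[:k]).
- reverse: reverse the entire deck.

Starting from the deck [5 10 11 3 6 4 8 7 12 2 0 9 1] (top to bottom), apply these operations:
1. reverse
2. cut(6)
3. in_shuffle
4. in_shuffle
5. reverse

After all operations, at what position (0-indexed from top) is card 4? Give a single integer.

After op 1 (reverse): [1 9 0 2 12 7 8 4 6 3 11 10 5]
After op 2 (cut(6)): [8 4 6 3 11 10 5 1 9 0 2 12 7]
After op 3 (in_shuffle): [5 8 1 4 9 6 0 3 2 11 12 10 7]
After op 4 (in_shuffle): [0 5 3 8 2 1 11 4 12 9 10 6 7]
After op 5 (reverse): [7 6 10 9 12 4 11 1 2 8 3 5 0]
Card 4 is at position 5.

Answer: 5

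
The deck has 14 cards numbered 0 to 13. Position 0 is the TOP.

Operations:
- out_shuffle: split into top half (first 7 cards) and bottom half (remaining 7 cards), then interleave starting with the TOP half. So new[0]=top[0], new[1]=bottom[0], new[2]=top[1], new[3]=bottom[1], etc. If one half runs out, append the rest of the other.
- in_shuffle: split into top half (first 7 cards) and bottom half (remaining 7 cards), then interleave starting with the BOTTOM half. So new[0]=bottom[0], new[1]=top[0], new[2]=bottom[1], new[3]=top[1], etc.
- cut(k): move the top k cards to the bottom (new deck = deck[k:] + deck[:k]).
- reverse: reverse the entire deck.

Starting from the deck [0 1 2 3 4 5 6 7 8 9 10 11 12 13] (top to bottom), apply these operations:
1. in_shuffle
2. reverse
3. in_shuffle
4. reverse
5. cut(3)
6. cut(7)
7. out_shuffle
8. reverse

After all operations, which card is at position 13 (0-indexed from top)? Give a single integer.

Answer: 13

Derivation:
After op 1 (in_shuffle): [7 0 8 1 9 2 10 3 11 4 12 5 13 6]
After op 2 (reverse): [6 13 5 12 4 11 3 10 2 9 1 8 0 7]
After op 3 (in_shuffle): [10 6 2 13 9 5 1 12 8 4 0 11 7 3]
After op 4 (reverse): [3 7 11 0 4 8 12 1 5 9 13 2 6 10]
After op 5 (cut(3)): [0 4 8 12 1 5 9 13 2 6 10 3 7 11]
After op 6 (cut(7)): [13 2 6 10 3 7 11 0 4 8 12 1 5 9]
After op 7 (out_shuffle): [13 0 2 4 6 8 10 12 3 1 7 5 11 9]
After op 8 (reverse): [9 11 5 7 1 3 12 10 8 6 4 2 0 13]
Position 13: card 13.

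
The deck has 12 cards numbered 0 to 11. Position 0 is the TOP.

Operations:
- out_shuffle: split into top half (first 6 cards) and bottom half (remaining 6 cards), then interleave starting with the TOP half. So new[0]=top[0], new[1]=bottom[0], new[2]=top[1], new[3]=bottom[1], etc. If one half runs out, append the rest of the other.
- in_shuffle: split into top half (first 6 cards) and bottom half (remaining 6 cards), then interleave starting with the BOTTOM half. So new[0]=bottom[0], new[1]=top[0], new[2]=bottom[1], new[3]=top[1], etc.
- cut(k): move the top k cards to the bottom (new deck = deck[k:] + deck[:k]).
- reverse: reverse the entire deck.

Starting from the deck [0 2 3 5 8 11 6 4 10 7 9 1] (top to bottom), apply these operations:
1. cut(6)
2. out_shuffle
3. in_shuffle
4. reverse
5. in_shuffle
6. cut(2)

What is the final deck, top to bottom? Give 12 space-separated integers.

Answer: 9 11 0 10 5 1 6 2 7 8 4 3

Derivation:
After op 1 (cut(6)): [6 4 10 7 9 1 0 2 3 5 8 11]
After op 2 (out_shuffle): [6 0 4 2 10 3 7 5 9 8 1 11]
After op 3 (in_shuffle): [7 6 5 0 9 4 8 2 1 10 11 3]
After op 4 (reverse): [3 11 10 1 2 8 4 9 0 5 6 7]
After op 5 (in_shuffle): [4 3 9 11 0 10 5 1 6 2 7 8]
After op 6 (cut(2)): [9 11 0 10 5 1 6 2 7 8 4 3]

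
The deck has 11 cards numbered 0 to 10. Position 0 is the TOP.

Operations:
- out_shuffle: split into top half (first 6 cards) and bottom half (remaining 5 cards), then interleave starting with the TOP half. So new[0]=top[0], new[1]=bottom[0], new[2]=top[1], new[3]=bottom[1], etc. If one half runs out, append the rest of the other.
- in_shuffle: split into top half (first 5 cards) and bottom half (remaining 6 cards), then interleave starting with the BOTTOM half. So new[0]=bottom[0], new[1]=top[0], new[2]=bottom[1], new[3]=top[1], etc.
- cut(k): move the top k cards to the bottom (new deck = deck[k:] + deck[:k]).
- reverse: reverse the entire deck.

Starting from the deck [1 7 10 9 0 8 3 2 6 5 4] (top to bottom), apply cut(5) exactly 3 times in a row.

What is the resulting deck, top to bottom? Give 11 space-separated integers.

Answer: 0 8 3 2 6 5 4 1 7 10 9

Derivation:
After op 1 (cut(5)): [8 3 2 6 5 4 1 7 10 9 0]
After op 2 (cut(5)): [4 1 7 10 9 0 8 3 2 6 5]
After op 3 (cut(5)): [0 8 3 2 6 5 4 1 7 10 9]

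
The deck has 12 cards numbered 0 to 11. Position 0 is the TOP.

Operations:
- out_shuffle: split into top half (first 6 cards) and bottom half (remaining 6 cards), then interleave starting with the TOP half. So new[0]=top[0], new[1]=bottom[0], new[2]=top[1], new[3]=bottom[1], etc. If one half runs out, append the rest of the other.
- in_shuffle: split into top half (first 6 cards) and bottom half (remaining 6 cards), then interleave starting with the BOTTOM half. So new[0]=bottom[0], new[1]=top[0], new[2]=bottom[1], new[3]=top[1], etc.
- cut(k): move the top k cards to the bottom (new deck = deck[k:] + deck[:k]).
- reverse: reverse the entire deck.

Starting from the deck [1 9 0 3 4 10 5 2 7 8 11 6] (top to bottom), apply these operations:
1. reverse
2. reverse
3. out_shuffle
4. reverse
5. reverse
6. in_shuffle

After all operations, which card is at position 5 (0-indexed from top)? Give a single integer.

After op 1 (reverse): [6 11 8 7 2 5 10 4 3 0 9 1]
After op 2 (reverse): [1 9 0 3 4 10 5 2 7 8 11 6]
After op 3 (out_shuffle): [1 5 9 2 0 7 3 8 4 11 10 6]
After op 4 (reverse): [6 10 11 4 8 3 7 0 2 9 5 1]
After op 5 (reverse): [1 5 9 2 0 7 3 8 4 11 10 6]
After op 6 (in_shuffle): [3 1 8 5 4 9 11 2 10 0 6 7]
Position 5: card 9.

Answer: 9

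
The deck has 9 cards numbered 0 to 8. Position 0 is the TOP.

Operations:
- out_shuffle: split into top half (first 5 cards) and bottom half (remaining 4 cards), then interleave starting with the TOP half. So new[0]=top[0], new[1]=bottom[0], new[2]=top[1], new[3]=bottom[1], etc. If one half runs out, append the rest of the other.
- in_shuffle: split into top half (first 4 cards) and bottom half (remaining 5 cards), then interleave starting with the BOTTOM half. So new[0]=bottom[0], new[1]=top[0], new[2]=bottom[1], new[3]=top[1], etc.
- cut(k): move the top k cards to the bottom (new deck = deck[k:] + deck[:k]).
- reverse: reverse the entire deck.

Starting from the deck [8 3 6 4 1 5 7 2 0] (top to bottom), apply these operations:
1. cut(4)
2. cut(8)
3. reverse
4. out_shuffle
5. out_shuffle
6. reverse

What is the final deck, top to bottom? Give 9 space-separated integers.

After op 1 (cut(4)): [1 5 7 2 0 8 3 6 4]
After op 2 (cut(8)): [4 1 5 7 2 0 8 3 6]
After op 3 (reverse): [6 3 8 0 2 7 5 1 4]
After op 4 (out_shuffle): [6 7 3 5 8 1 0 4 2]
After op 5 (out_shuffle): [6 1 7 0 3 4 5 2 8]
After op 6 (reverse): [8 2 5 4 3 0 7 1 6]

Answer: 8 2 5 4 3 0 7 1 6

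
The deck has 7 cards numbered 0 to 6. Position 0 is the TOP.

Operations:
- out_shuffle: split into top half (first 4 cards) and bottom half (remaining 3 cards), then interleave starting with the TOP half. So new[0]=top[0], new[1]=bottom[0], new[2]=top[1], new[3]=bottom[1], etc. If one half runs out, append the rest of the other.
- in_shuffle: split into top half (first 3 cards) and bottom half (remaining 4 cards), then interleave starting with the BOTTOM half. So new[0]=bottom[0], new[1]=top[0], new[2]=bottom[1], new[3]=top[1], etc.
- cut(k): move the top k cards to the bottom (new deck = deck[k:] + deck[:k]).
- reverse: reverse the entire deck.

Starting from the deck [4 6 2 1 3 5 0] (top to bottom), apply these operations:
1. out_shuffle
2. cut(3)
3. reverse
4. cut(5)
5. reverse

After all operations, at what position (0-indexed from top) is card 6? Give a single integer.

After op 1 (out_shuffle): [4 3 6 5 2 0 1]
After op 2 (cut(3)): [5 2 0 1 4 3 6]
After op 3 (reverse): [6 3 4 1 0 2 5]
After op 4 (cut(5)): [2 5 6 3 4 1 0]
After op 5 (reverse): [0 1 4 3 6 5 2]
Card 6 is at position 4.

Answer: 4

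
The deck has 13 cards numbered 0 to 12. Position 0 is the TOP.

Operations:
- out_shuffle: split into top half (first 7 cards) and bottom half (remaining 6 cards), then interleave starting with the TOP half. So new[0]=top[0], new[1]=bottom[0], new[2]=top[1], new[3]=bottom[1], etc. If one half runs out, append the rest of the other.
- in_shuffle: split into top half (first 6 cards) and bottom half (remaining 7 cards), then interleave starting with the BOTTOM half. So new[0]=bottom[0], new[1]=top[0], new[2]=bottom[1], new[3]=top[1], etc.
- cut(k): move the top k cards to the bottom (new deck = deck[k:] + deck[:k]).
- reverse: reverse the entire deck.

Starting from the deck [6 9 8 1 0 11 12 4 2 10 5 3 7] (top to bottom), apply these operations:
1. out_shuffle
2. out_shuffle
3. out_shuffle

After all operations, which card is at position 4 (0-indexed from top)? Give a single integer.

After op 1 (out_shuffle): [6 4 9 2 8 10 1 5 0 3 11 7 12]
After op 2 (out_shuffle): [6 5 4 0 9 3 2 11 8 7 10 12 1]
After op 3 (out_shuffle): [6 11 5 8 4 7 0 10 9 12 3 1 2]
Position 4: card 4.

Answer: 4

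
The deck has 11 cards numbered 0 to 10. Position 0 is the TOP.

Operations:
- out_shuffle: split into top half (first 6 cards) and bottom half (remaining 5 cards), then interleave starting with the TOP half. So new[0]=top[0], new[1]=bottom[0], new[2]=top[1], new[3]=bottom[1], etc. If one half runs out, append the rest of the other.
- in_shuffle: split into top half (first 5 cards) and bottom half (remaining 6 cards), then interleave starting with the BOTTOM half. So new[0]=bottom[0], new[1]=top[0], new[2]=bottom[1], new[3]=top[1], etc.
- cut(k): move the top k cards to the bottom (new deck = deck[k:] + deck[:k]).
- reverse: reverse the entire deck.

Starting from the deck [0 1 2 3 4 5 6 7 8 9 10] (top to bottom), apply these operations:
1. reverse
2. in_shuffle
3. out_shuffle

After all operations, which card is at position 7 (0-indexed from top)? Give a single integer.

Answer: 6

Derivation:
After op 1 (reverse): [10 9 8 7 6 5 4 3 2 1 0]
After op 2 (in_shuffle): [5 10 4 9 3 8 2 7 1 6 0]
After op 3 (out_shuffle): [5 2 10 7 4 1 9 6 3 0 8]
Position 7: card 6.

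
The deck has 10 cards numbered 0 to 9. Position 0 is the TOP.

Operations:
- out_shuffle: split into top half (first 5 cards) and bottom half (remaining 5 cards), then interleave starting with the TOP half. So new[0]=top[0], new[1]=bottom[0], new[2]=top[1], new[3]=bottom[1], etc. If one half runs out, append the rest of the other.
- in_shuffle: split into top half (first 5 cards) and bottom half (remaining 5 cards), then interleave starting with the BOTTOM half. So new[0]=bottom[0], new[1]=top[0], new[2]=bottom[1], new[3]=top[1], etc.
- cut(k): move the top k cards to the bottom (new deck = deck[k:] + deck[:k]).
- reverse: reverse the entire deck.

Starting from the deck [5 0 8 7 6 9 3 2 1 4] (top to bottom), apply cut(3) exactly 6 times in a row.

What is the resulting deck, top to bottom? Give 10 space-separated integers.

After op 1 (cut(3)): [7 6 9 3 2 1 4 5 0 8]
After op 2 (cut(3)): [3 2 1 4 5 0 8 7 6 9]
After op 3 (cut(3)): [4 5 0 8 7 6 9 3 2 1]
After op 4 (cut(3)): [8 7 6 9 3 2 1 4 5 0]
After op 5 (cut(3)): [9 3 2 1 4 5 0 8 7 6]
After op 6 (cut(3)): [1 4 5 0 8 7 6 9 3 2]

Answer: 1 4 5 0 8 7 6 9 3 2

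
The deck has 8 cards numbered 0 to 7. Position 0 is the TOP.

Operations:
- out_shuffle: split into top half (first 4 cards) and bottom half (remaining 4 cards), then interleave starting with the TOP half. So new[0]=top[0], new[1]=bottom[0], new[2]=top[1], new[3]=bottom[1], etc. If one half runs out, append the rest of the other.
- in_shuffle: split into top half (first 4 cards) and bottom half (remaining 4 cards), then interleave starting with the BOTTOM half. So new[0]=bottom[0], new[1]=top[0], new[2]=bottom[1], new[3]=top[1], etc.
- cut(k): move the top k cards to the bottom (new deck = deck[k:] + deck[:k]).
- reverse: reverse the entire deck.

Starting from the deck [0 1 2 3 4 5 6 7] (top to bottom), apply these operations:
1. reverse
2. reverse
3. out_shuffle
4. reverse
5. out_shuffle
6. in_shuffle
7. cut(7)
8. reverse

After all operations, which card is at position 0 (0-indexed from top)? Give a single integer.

After op 1 (reverse): [7 6 5 4 3 2 1 0]
After op 2 (reverse): [0 1 2 3 4 5 6 7]
After op 3 (out_shuffle): [0 4 1 5 2 6 3 7]
After op 4 (reverse): [7 3 6 2 5 1 4 0]
After op 5 (out_shuffle): [7 5 3 1 6 4 2 0]
After op 6 (in_shuffle): [6 7 4 5 2 3 0 1]
After op 7 (cut(7)): [1 6 7 4 5 2 3 0]
After op 8 (reverse): [0 3 2 5 4 7 6 1]
Position 0: card 0.

Answer: 0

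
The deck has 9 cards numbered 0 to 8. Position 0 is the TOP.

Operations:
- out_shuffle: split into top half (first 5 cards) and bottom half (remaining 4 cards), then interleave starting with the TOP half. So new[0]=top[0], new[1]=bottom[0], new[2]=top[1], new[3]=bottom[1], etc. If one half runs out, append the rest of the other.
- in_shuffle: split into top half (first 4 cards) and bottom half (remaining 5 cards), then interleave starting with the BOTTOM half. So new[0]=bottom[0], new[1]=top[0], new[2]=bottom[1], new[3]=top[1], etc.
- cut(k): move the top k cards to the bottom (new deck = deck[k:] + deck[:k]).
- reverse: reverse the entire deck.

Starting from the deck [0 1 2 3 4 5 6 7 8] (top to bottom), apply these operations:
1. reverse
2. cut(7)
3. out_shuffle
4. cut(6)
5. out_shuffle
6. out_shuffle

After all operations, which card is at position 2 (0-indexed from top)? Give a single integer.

After op 1 (reverse): [8 7 6 5 4 3 2 1 0]
After op 2 (cut(7)): [1 0 8 7 6 5 4 3 2]
After op 3 (out_shuffle): [1 5 0 4 8 3 7 2 6]
After op 4 (cut(6)): [7 2 6 1 5 0 4 8 3]
After op 5 (out_shuffle): [7 0 2 4 6 8 1 3 5]
After op 6 (out_shuffle): [7 8 0 1 2 3 4 5 6]
Position 2: card 0.

Answer: 0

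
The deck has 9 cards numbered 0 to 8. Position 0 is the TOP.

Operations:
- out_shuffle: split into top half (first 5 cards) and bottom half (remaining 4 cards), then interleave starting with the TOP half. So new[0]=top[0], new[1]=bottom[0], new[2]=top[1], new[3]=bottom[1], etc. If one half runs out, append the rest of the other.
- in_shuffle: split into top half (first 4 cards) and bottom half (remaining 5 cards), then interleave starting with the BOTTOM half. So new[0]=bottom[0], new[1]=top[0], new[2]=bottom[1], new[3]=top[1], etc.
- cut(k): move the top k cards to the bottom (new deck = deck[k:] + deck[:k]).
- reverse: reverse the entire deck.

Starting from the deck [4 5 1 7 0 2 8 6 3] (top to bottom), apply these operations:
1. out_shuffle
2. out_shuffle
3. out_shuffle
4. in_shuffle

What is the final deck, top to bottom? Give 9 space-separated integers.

Answer: 2 4 0 3 7 6 1 8 5

Derivation:
After op 1 (out_shuffle): [4 2 5 8 1 6 7 3 0]
After op 2 (out_shuffle): [4 6 2 7 5 3 8 0 1]
After op 3 (out_shuffle): [4 3 6 8 2 0 7 1 5]
After op 4 (in_shuffle): [2 4 0 3 7 6 1 8 5]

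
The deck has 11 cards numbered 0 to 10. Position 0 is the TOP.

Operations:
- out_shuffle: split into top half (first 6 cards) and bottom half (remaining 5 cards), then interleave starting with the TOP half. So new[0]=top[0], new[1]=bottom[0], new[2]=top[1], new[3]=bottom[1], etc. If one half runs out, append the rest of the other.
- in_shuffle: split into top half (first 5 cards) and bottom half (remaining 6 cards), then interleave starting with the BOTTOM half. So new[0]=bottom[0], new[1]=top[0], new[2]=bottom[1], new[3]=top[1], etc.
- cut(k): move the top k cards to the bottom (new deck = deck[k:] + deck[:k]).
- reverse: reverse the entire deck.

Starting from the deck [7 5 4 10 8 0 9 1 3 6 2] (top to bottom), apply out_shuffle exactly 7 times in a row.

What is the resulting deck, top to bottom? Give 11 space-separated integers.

Answer: 7 3 0 4 2 1 8 5 6 9 10

Derivation:
After op 1 (out_shuffle): [7 9 5 1 4 3 10 6 8 2 0]
After op 2 (out_shuffle): [7 10 9 6 5 8 1 2 4 0 3]
After op 3 (out_shuffle): [7 1 10 2 9 4 6 0 5 3 8]
After op 4 (out_shuffle): [7 6 1 0 10 5 2 3 9 8 4]
After op 5 (out_shuffle): [7 2 6 3 1 9 0 8 10 4 5]
After op 6 (out_shuffle): [7 0 2 8 6 10 3 4 1 5 9]
After op 7 (out_shuffle): [7 3 0 4 2 1 8 5 6 9 10]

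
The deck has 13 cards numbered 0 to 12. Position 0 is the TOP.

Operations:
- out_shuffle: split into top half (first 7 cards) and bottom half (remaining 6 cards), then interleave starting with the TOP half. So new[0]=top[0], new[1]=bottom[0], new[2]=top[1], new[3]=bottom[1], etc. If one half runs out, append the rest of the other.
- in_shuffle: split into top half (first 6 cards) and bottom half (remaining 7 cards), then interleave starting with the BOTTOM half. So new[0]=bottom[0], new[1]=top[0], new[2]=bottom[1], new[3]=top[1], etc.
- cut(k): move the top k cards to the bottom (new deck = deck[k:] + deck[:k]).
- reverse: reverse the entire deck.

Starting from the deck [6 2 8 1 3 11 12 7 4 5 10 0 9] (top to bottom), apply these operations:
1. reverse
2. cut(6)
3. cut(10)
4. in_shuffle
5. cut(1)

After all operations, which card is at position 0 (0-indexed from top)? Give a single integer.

After op 1 (reverse): [9 0 10 5 4 7 12 11 3 1 8 2 6]
After op 2 (cut(6)): [12 11 3 1 8 2 6 9 0 10 5 4 7]
After op 3 (cut(10)): [5 4 7 12 11 3 1 8 2 6 9 0 10]
After op 4 (in_shuffle): [1 5 8 4 2 7 6 12 9 11 0 3 10]
After op 5 (cut(1)): [5 8 4 2 7 6 12 9 11 0 3 10 1]
Position 0: card 5.

Answer: 5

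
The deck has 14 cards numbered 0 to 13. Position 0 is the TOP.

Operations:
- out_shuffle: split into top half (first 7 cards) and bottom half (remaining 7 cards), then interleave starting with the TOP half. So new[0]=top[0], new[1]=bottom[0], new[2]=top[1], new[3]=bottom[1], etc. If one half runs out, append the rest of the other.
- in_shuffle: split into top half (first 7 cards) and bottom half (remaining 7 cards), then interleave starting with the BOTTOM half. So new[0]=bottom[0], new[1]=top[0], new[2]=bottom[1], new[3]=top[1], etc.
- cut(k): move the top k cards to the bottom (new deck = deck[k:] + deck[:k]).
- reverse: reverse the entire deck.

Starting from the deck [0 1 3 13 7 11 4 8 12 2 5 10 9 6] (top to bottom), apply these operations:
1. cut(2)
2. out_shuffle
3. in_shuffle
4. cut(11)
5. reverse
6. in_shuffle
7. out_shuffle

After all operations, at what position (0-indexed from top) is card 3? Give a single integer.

After op 1 (cut(2)): [3 13 7 11 4 8 12 2 5 10 9 6 0 1]
After op 2 (out_shuffle): [3 2 13 5 7 10 11 9 4 6 8 0 12 1]
After op 3 (in_shuffle): [9 3 4 2 6 13 8 5 0 7 12 10 1 11]
After op 4 (cut(11)): [10 1 11 9 3 4 2 6 13 8 5 0 7 12]
After op 5 (reverse): [12 7 0 5 8 13 6 2 4 3 9 11 1 10]
After op 6 (in_shuffle): [2 12 4 7 3 0 9 5 11 8 1 13 10 6]
After op 7 (out_shuffle): [2 5 12 11 4 8 7 1 3 13 0 10 9 6]
Card 3 is at position 8.

Answer: 8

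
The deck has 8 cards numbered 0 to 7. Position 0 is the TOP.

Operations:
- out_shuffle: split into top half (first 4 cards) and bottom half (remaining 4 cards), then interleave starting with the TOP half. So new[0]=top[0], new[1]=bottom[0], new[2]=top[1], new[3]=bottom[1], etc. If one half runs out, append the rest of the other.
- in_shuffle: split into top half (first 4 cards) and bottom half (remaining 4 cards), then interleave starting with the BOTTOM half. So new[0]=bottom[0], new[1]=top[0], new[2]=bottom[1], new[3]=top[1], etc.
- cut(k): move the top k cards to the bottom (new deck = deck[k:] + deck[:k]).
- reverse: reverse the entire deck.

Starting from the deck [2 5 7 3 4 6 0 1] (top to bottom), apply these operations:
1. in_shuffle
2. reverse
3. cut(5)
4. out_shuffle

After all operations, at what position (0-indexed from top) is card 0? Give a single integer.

Answer: 5

Derivation:
After op 1 (in_shuffle): [4 2 6 5 0 7 1 3]
After op 2 (reverse): [3 1 7 0 5 6 2 4]
After op 3 (cut(5)): [6 2 4 3 1 7 0 5]
After op 4 (out_shuffle): [6 1 2 7 4 0 3 5]
Card 0 is at position 5.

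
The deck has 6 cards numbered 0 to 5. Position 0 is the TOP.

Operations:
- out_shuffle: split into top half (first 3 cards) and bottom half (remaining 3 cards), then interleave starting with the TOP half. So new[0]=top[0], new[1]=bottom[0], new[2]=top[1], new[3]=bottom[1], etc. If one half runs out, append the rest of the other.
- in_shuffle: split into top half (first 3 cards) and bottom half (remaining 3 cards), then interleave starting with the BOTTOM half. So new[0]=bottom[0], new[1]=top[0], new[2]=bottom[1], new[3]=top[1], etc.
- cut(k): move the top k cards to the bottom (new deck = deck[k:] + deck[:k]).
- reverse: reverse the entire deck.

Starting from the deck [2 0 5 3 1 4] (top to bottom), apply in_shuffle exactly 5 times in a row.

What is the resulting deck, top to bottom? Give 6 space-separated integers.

Answer: 0 3 4 2 5 1

Derivation:
After op 1 (in_shuffle): [3 2 1 0 4 5]
After op 2 (in_shuffle): [0 3 4 2 5 1]
After op 3 (in_shuffle): [2 0 5 3 1 4]
After op 4 (in_shuffle): [3 2 1 0 4 5]
After op 5 (in_shuffle): [0 3 4 2 5 1]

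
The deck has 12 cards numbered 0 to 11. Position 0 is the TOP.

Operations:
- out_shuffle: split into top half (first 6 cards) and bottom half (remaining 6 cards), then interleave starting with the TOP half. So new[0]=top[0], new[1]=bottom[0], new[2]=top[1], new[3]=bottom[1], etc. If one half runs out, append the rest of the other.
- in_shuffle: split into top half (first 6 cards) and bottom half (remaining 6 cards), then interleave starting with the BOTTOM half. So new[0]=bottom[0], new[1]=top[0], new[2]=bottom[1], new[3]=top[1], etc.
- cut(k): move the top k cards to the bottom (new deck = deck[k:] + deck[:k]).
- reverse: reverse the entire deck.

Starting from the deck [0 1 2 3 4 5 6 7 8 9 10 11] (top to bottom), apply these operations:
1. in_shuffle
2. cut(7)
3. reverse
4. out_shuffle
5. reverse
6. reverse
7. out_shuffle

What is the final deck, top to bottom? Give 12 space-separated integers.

Answer: 9 1 6 4 2 7 5 10 8 0 11 3

Derivation:
After op 1 (in_shuffle): [6 0 7 1 8 2 9 3 10 4 11 5]
After op 2 (cut(7)): [3 10 4 11 5 6 0 7 1 8 2 9]
After op 3 (reverse): [9 2 8 1 7 0 6 5 11 4 10 3]
After op 4 (out_shuffle): [9 6 2 5 8 11 1 4 7 10 0 3]
After op 5 (reverse): [3 0 10 7 4 1 11 8 5 2 6 9]
After op 6 (reverse): [9 6 2 5 8 11 1 4 7 10 0 3]
After op 7 (out_shuffle): [9 1 6 4 2 7 5 10 8 0 11 3]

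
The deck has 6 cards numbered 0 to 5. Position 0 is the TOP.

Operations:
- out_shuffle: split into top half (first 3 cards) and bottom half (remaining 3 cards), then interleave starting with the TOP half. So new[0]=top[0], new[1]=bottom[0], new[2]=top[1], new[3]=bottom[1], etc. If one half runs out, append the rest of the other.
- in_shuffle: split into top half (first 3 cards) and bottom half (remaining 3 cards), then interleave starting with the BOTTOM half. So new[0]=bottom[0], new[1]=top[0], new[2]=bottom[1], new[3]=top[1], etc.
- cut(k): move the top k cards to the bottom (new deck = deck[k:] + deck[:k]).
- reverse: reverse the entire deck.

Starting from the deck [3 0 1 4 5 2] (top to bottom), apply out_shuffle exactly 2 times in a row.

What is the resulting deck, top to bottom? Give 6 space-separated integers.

Answer: 3 5 4 1 0 2

Derivation:
After op 1 (out_shuffle): [3 4 0 5 1 2]
After op 2 (out_shuffle): [3 5 4 1 0 2]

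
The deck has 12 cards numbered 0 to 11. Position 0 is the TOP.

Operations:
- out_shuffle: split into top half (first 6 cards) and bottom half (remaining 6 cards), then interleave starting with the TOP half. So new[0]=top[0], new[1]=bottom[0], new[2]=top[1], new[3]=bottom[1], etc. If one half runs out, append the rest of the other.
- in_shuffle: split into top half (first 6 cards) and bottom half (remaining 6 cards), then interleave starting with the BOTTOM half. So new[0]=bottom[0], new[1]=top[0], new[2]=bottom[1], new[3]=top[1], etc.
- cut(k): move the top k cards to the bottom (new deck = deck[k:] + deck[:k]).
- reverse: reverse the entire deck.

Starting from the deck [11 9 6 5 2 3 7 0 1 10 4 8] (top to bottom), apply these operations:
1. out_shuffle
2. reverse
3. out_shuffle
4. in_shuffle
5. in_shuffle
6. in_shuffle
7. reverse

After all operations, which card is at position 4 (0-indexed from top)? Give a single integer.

Answer: 8

Derivation:
After op 1 (out_shuffle): [11 7 9 0 6 1 5 10 2 4 3 8]
After op 2 (reverse): [8 3 4 2 10 5 1 6 0 9 7 11]
After op 3 (out_shuffle): [8 1 3 6 4 0 2 9 10 7 5 11]
After op 4 (in_shuffle): [2 8 9 1 10 3 7 6 5 4 11 0]
After op 5 (in_shuffle): [7 2 6 8 5 9 4 1 11 10 0 3]
After op 6 (in_shuffle): [4 7 1 2 11 6 10 8 0 5 3 9]
After op 7 (reverse): [9 3 5 0 8 10 6 11 2 1 7 4]
Position 4: card 8.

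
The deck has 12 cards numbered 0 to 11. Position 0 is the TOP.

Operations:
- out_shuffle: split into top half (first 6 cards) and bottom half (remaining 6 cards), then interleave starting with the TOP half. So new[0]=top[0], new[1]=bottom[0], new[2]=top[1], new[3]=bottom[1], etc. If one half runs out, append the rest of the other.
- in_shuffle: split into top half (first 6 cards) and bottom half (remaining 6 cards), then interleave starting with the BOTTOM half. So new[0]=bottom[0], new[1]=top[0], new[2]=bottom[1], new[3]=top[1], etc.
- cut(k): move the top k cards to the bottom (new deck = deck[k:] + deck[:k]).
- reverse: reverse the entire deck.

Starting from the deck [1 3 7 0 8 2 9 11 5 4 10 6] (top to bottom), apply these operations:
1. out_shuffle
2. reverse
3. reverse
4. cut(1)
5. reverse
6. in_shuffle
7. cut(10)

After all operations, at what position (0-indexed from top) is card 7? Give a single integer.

After op 1 (out_shuffle): [1 9 3 11 7 5 0 4 8 10 2 6]
After op 2 (reverse): [6 2 10 8 4 0 5 7 11 3 9 1]
After op 3 (reverse): [1 9 3 11 7 5 0 4 8 10 2 6]
After op 4 (cut(1)): [9 3 11 7 5 0 4 8 10 2 6 1]
After op 5 (reverse): [1 6 2 10 8 4 0 5 7 11 3 9]
After op 6 (in_shuffle): [0 1 5 6 7 2 11 10 3 8 9 4]
After op 7 (cut(10)): [9 4 0 1 5 6 7 2 11 10 3 8]
Card 7 is at position 6.

Answer: 6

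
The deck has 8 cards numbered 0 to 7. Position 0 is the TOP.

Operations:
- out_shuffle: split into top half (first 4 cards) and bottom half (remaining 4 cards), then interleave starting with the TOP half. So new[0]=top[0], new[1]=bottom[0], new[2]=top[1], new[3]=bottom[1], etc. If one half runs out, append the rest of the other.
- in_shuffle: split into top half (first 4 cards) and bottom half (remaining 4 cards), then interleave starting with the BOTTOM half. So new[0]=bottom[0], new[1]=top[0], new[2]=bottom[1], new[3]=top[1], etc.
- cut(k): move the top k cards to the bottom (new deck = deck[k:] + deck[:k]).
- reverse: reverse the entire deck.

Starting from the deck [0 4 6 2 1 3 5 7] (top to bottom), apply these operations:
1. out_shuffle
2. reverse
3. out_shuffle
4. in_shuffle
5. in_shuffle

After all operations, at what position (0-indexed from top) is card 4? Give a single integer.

Answer: 6

Derivation:
After op 1 (out_shuffle): [0 1 4 3 6 5 2 7]
After op 2 (reverse): [7 2 5 6 3 4 1 0]
After op 3 (out_shuffle): [7 3 2 4 5 1 6 0]
After op 4 (in_shuffle): [5 7 1 3 6 2 0 4]
After op 5 (in_shuffle): [6 5 2 7 0 1 4 3]
Card 4 is at position 6.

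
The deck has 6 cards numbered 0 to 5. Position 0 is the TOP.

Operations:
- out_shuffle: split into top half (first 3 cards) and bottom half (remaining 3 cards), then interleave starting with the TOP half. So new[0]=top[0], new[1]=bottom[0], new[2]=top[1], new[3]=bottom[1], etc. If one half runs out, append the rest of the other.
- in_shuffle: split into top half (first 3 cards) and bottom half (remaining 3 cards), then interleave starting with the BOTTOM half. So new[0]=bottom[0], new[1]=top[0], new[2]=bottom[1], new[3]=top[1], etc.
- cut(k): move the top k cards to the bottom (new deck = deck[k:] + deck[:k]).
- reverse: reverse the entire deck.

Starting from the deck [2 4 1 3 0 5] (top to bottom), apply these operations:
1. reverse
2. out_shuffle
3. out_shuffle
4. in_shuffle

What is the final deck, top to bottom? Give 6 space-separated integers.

After op 1 (reverse): [5 0 3 1 4 2]
After op 2 (out_shuffle): [5 1 0 4 3 2]
After op 3 (out_shuffle): [5 4 1 3 0 2]
After op 4 (in_shuffle): [3 5 0 4 2 1]

Answer: 3 5 0 4 2 1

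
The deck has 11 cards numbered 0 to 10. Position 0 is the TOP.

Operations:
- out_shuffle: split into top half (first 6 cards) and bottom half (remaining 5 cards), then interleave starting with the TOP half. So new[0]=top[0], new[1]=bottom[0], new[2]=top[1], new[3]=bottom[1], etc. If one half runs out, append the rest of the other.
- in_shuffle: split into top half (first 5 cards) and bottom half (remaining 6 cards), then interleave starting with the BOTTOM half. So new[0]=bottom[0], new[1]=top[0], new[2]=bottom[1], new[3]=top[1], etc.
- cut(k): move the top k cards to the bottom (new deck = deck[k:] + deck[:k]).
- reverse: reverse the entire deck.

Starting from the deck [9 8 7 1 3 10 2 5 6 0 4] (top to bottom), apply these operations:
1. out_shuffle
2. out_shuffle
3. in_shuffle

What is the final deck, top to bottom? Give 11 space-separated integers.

Answer: 3 9 5 1 4 2 7 0 10 8 6

Derivation:
After op 1 (out_shuffle): [9 2 8 5 7 6 1 0 3 4 10]
After op 2 (out_shuffle): [9 1 2 0 8 3 5 4 7 10 6]
After op 3 (in_shuffle): [3 9 5 1 4 2 7 0 10 8 6]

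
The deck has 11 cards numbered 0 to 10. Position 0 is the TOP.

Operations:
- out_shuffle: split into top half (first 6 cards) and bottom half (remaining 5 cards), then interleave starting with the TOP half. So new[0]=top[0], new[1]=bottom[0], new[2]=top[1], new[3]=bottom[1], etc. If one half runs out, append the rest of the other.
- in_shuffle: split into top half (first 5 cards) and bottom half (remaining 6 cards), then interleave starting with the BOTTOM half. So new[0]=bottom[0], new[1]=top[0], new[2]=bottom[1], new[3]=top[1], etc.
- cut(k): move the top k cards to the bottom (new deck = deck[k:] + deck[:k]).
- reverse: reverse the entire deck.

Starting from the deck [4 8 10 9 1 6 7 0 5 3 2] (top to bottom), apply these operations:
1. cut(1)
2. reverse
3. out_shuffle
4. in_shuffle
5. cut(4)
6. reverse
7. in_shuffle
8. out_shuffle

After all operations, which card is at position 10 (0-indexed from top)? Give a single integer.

After op 1 (cut(1)): [8 10 9 1 6 7 0 5 3 2 4]
After op 2 (reverse): [4 2 3 5 0 7 6 1 9 10 8]
After op 3 (out_shuffle): [4 6 2 1 3 9 5 10 0 8 7]
After op 4 (in_shuffle): [9 4 5 6 10 2 0 1 8 3 7]
After op 5 (cut(4)): [10 2 0 1 8 3 7 9 4 5 6]
After op 6 (reverse): [6 5 4 9 7 3 8 1 0 2 10]
After op 7 (in_shuffle): [3 6 8 5 1 4 0 9 2 7 10]
After op 8 (out_shuffle): [3 0 6 9 8 2 5 7 1 10 4]
Position 10: card 4.

Answer: 4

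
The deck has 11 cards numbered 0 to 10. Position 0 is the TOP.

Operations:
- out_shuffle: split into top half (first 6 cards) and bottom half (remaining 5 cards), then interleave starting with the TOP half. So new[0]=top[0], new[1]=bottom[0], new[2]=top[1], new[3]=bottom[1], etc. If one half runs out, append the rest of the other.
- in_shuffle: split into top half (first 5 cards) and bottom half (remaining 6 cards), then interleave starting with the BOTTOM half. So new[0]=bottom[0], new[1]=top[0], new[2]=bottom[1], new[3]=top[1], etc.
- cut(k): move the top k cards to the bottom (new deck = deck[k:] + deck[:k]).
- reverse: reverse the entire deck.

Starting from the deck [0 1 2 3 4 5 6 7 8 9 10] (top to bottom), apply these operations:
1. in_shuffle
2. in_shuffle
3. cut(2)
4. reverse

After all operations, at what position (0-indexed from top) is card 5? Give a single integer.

After op 1 (in_shuffle): [5 0 6 1 7 2 8 3 9 4 10]
After op 2 (in_shuffle): [2 5 8 0 3 6 9 1 4 7 10]
After op 3 (cut(2)): [8 0 3 6 9 1 4 7 10 2 5]
After op 4 (reverse): [5 2 10 7 4 1 9 6 3 0 8]
Card 5 is at position 0.

Answer: 0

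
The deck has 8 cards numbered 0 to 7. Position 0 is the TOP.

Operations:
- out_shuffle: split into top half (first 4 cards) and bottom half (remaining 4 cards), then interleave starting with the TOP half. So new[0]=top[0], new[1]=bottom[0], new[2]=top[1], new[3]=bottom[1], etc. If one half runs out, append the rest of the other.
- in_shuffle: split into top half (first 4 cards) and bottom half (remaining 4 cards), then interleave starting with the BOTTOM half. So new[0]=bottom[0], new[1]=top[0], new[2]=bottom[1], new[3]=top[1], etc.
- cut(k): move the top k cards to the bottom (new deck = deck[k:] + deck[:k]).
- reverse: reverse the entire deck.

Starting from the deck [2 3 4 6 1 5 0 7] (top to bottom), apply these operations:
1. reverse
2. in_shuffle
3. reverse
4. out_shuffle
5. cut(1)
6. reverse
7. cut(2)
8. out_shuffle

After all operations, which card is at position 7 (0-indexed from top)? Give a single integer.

Answer: 6

Derivation:
After op 1 (reverse): [7 0 5 1 6 4 3 2]
After op 2 (in_shuffle): [6 7 4 0 3 5 2 1]
After op 3 (reverse): [1 2 5 3 0 4 7 6]
After op 4 (out_shuffle): [1 0 2 4 5 7 3 6]
After op 5 (cut(1)): [0 2 4 5 7 3 6 1]
After op 6 (reverse): [1 6 3 7 5 4 2 0]
After op 7 (cut(2)): [3 7 5 4 2 0 1 6]
After op 8 (out_shuffle): [3 2 7 0 5 1 4 6]
Position 7: card 6.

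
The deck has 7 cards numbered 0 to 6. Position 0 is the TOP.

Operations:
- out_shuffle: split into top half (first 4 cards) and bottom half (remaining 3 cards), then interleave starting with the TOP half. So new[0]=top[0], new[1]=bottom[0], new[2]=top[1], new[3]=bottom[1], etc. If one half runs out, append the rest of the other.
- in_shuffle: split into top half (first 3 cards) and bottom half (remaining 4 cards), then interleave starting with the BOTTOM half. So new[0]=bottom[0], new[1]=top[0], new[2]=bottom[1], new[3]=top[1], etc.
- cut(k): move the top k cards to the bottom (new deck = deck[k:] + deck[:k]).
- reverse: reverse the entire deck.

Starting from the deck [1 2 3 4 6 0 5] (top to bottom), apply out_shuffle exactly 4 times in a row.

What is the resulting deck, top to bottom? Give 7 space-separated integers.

After op 1 (out_shuffle): [1 6 2 0 3 5 4]
After op 2 (out_shuffle): [1 3 6 5 2 4 0]
After op 3 (out_shuffle): [1 2 3 4 6 0 5]
After op 4 (out_shuffle): [1 6 2 0 3 5 4]

Answer: 1 6 2 0 3 5 4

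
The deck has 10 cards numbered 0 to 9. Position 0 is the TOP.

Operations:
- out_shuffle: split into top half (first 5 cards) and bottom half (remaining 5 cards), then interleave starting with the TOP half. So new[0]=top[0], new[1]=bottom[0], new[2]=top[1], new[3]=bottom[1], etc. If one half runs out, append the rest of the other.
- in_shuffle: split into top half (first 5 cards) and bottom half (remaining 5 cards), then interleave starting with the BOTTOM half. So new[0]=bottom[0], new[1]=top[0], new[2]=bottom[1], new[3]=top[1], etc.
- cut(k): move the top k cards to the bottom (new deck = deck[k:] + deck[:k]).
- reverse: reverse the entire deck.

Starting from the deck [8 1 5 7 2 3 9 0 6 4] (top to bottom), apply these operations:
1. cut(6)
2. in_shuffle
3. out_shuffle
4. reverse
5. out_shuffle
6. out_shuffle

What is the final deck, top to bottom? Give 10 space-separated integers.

Answer: 8 9 5 0 7 6 2 4 3 1

Derivation:
After op 1 (cut(6)): [9 0 6 4 8 1 5 7 2 3]
After op 2 (in_shuffle): [1 9 5 0 7 6 2 4 3 8]
After op 3 (out_shuffle): [1 6 9 2 5 4 0 3 7 8]
After op 4 (reverse): [8 7 3 0 4 5 2 9 6 1]
After op 5 (out_shuffle): [8 5 7 2 3 9 0 6 4 1]
After op 6 (out_shuffle): [8 9 5 0 7 6 2 4 3 1]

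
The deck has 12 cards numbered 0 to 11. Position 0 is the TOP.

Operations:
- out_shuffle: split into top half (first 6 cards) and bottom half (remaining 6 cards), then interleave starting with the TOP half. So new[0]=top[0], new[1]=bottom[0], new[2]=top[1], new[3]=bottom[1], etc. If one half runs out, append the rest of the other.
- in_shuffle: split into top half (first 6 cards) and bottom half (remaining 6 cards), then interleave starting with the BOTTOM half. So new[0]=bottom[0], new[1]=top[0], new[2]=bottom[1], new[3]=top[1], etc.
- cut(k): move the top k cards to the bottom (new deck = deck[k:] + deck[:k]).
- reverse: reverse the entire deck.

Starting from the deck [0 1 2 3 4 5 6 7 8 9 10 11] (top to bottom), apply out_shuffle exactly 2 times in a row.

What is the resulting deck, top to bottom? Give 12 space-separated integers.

Answer: 0 3 6 9 1 4 7 10 2 5 8 11

Derivation:
After op 1 (out_shuffle): [0 6 1 7 2 8 3 9 4 10 5 11]
After op 2 (out_shuffle): [0 3 6 9 1 4 7 10 2 5 8 11]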